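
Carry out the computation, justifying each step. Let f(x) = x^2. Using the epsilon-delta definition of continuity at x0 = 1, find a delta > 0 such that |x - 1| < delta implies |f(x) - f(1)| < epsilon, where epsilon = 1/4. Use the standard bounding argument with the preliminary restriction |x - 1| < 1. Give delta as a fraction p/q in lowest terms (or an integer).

Factor: |x^2 - (1)^2| = |x - 1| * |x + 1|.
Impose |x - 1| < 1 first. Then |x + 1| = |(x - 1) + 2*(1)| <= |x - 1| + 2*|1| < 1 + 2 = 3.
So |x^2 - (1)^2| < delta * 3.
We need delta * 3 <= 1/4, i.e. delta <= 1/4/3 = 1/12.
Since 1/12 < 1, this is tighter than 1; take delta = 1/12.
So delta = 1/12 works.

1/12


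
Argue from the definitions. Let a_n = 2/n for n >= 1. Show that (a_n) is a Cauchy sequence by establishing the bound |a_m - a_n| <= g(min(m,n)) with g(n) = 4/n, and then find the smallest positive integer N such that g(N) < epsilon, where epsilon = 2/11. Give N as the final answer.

For any m, n >= 1, by the triangle inequality:
|a_m - a_n| = |2/m - 2/n| <= 2*1/m + 2*1/n <= 4/min(m,n).
So g(n) = 4/n bounds the Cauchy difference. Since g(n) -> 0, (a_n) is Cauchy.
Now solve g(N) < 2/11: 4/N < 2/11 <=> N > 4 / (2/11) = 22.
The smallest integer strictly greater than 22 is N = 23.
Check: g(23) = 4/23 = 4/23 < 2/11; g(22) = 2/11 >= 2/11. So N = 23.

23


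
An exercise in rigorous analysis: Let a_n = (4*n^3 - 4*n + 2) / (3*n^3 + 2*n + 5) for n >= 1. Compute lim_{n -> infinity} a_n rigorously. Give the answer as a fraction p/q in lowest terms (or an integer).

Divide numerator and denominator by n^3, the highest power:
numerator / n^3 = 4 - 4/n^2 + 2/n^3
denominator / n^3 = 3 + 2/n^2 + 5/n^3
As n -> infinity, all terms of the form c/n^k (k >= 1) tend to 0.
So numerator / n^3 -> 4 and denominator / n^3 -> 3.
Therefore lim a_n = 4/3.

4/3


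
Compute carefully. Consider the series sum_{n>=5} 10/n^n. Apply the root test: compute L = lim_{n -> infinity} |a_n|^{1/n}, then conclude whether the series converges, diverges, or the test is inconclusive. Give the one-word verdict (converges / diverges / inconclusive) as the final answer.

Let a_n denote the general term. Form |a_n|^(1/n) and simplify:
|a_n|^(1/n) = 10^(1/n)/n
Take the limit as n -> infinity: L = 0.
Since L = 0 < 1, the root test implies convergence.

converges


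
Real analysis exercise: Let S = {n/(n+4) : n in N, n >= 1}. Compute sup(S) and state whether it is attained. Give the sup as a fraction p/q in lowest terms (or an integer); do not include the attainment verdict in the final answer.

Analysis:
- Values: 1/5, 1/3, 3/7, 1/2, ... strictly increasing.
- Minimum is 1/5 (n=1); inf = 1/5 (attained).
- n/(n+4) = 1 - 4/(n+4) -> 1 from below as n -> infinity, and never equals 1.
- So sup = 1 (not attained).
Conclusion: sup(S) = 1, not attained in S.

1


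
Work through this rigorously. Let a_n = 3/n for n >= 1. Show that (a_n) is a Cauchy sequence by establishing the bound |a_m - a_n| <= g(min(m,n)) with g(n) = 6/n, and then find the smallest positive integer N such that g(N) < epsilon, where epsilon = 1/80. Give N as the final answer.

For any m, n >= 1, by the triangle inequality:
|a_m - a_n| = |3/m - 3/n| <= 3*1/m + 3*1/n <= 6/min(m,n).
So g(n) = 6/n bounds the Cauchy difference. Since g(n) -> 0, (a_n) is Cauchy.
Now solve g(N) < 1/80: 6/N < 1/80 <=> N > 6 / (1/80) = 480.
The smallest integer strictly greater than 480 is N = 481.
Check: g(481) = 6/481 = 6/481 < 1/80; g(480) = 1/80 >= 1/80. So N = 481.

481


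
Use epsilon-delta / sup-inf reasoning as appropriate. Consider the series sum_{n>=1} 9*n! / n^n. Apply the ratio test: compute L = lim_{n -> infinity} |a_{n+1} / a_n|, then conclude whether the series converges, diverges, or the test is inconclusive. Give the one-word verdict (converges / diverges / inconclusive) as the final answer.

Let a_n denote the general term. Form the ratio a_{n+1}/a_n and simplify:
a_{n+1}/a_n = (n/(n + 1))^n
Take the limit as n -> infinity: L = exp(-1).
Since L = exp(-1) < 1, the ratio test implies the series converges.

converges


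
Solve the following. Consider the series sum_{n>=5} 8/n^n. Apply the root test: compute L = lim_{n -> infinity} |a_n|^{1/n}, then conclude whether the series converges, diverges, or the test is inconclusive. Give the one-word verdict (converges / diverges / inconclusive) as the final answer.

Let a_n denote the general term. Form |a_n|^(1/n) and simplify:
|a_n|^(1/n) = 2^(3/n)/n
Take the limit as n -> infinity: L = 0.
Since L = 0 < 1, the root test implies convergence.

converges


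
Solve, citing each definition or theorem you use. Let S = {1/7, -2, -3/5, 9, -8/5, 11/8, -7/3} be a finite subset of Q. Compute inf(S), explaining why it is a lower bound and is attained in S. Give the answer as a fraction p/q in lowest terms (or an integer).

S is finite, so inf(S) = min(S).
Sorted increasing:
-7/3, -2, -8/5, -3/5, 1/7, 11/8, 9
The extremum is -7/3.
For every x in S, x >= -7/3. And -7/3 is in S, so it is attained.
Therefore inf(S) = -7/3.

-7/3


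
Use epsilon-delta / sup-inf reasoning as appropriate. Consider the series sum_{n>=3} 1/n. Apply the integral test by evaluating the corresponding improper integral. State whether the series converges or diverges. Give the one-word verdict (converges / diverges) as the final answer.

Let f(x) = 1/x. Then f is positive, continuous, and decreasing on [3, infinity), so the integral test applies.
Compute the improper integral int_{3}^infinity f(x) dx:
  antiderivative F(x) = log(x).
  As x -> infinity, log(x) -> infinity.
  So int = infinity - log(3) = infinity. By the integral test, the series diverges.

diverges


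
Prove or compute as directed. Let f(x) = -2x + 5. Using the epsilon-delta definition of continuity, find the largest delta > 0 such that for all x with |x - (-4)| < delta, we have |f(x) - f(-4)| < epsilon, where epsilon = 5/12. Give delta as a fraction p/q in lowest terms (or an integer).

We compute f(-4) = -2*(-4) + 5 = 13.
|f(x) - f(-4)| = |-2x + 5 - (13)| = |-2(x - (-4))| = 2|x - (-4)|.
We need 2|x - (-4)| < 5/12, i.e. |x - (-4)| < 5/12 / 2 = 5/24.
So any delta <= 5/24 works. Conversely, if delta > 5/24, then x = -4 + 5/24 satisfies |x - (-4)| = 5/24 < delta but |f(x) - f(-4)| = 2 * 5/24 = 5/12, which is not < 5/12; so no larger delta works.
Hence the largest such delta is 5/24.

5/24


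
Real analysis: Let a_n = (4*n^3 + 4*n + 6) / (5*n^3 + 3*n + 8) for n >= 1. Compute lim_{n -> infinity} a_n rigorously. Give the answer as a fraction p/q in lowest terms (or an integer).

Divide numerator and denominator by n^3, the highest power:
numerator / n^3 = 4 + 4/n^2 + 6/n^3
denominator / n^3 = 5 + 3/n^2 + 8/n^3
As n -> infinity, all terms of the form c/n^k (k >= 1) tend to 0.
So numerator / n^3 -> 4 and denominator / n^3 -> 5.
Therefore lim a_n = 4/5.

4/5


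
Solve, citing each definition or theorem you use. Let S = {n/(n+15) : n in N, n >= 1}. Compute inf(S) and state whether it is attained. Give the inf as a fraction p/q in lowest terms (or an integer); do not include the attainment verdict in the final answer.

Analysis:
- Values: 1/16, 2/17, 1/6, 4/19, ... strictly increasing.
- Minimum is 1/16 (n=1); inf = 1/16 (attained).
- n/(n+15) = 1 - 15/(n+15) -> 1 from below as n -> infinity, and never equals 1.
- So sup = 1 (not attained).
Conclusion: inf(S) = 1/16, attained in S.

1/16


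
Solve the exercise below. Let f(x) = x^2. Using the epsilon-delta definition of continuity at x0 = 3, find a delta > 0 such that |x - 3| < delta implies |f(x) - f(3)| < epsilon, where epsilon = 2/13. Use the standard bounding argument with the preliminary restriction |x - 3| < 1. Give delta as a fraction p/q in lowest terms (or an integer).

Factor: |x^2 - (3)^2| = |x - 3| * |x + 3|.
Impose |x - 3| < 1 first. Then |x + 3| = |(x - 3) + 2*(3)| <= |x - 3| + 2*|3| < 1 + 6 = 7.
So |x^2 - (3)^2| < delta * 7.
We need delta * 7 <= 2/13, i.e. delta <= 2/13/7 = 2/91.
Since 2/91 < 1, this is tighter than 1; take delta = 2/91.
So delta = 2/91 works.

2/91


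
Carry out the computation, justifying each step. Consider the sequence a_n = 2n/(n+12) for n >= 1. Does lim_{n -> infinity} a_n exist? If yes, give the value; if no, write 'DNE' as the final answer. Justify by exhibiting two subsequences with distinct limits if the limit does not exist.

Examine the behaviour of a_n along subsequences.
Even-n subsequence a_{2k} = 2(2k)/(2k+12) -> 2. Odd-n subsequence a_{2k+1} = 2(2k+1)/(2k+13) -> 2. Both tend to 2, which suggests the limit is 2; verify directly.
|a_n - 2| = |2n - 2(n+12)| / (n+12) = 24/(n+12) < 24/n for every n >= 1.
Given epsilon > 0, choose a positive integer N > 24/epsilon. Then for all n >= N, |a_n - 2| < 24/n <= 24/N < epsilon.
So by the definition of the limit, lim a_n exists and equals 2.

2


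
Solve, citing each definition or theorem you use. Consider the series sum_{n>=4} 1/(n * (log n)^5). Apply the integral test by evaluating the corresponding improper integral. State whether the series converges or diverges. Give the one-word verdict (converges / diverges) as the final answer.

Let f(x) = 1/(x*log(x)^5). Then f is positive, continuous, and decreasing on [4, infinity), so the integral test applies.
Compute the improper integral int_{4}^infinity f(x) dx:
  antiderivative F(x) = -1/(4*log(x)^4).
  F(x) -> 0 as x -> infinity.  int = 0 - F(4) = 1/(4*log(4)^4) < infinity. By the integral test, the series converges.

converges


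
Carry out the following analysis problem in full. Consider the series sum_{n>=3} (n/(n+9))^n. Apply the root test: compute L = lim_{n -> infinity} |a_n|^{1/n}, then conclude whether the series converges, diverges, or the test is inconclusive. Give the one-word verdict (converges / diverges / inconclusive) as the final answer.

Let a_n denote the general term. Form |a_n|^(1/n) and simplify:
|a_n|^(1/n) = n/(n + 9)
Take the limit as n -> infinity: L = 1.
Since L = 1, the root test is inconclusive. (In fact a_n = (n/(n+9))^n -> e^(-9) != 0, so the nth-term test shows divergence; but the root test itself gives no conclusion.)

inconclusive


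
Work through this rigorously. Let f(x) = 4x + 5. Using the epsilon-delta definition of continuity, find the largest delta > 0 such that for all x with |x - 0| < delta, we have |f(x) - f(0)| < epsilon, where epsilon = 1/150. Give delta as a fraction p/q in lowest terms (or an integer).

We compute f(0) = 4*(0) + 5 = 5.
|f(x) - f(0)| = |4x + 5 - (5)| = |4(x - 0)| = 4|x - 0|.
We need 4|x - 0| < 1/150, i.e. |x - 0| < 1/150 / 4 = 1/600.
So any delta <= 1/600 works. Conversely, if delta > 1/600, then x = 0 + 1/600 satisfies |x - 0| = 1/600 < delta but |f(x) - f(0)| = 4 * 1/600 = 1/150, which is not < 1/150; so no larger delta works.
Hence the largest such delta is 1/600.

1/600


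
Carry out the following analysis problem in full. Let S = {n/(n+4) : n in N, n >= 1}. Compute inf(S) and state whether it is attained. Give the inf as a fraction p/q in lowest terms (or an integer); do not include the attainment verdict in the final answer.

Analysis:
- Values: 1/5, 1/3, 3/7, 1/2, ... strictly increasing.
- Minimum is 1/5 (n=1); inf = 1/5 (attained).
- n/(n+4) = 1 - 4/(n+4) -> 1 from below as n -> infinity, and never equals 1.
- So sup = 1 (not attained).
Conclusion: inf(S) = 1/5, attained in S.

1/5


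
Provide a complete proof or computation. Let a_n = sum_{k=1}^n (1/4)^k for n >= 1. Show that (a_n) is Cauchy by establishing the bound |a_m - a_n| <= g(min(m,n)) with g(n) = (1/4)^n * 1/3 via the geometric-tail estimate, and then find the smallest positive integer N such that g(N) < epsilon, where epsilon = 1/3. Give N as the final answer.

For m > n >= 1: |a_m - a_n| = sum_{k=n+1}^m (1/4)^k < sum_{k=n+1}^infinity (1/4)^k = (1/4)^(n+1) / (1 - 1/4) = (1/4)^n * (1/4) * (4/3) = (1/4)^n * 1/3.
So g(n) = (1/4)^n / 3. Since g(n) -> 0, (a_n) is Cauchy.
Now solve g(N) < 1/3: (1/4)^N / 3 < 1/3 <=> 4^N > 1 / (3 * 1/3) = 1.
Check powers of 4: 4^0 = 1 <= 1, 4^1 = 4 > 1.
So the smallest such N is 1. Check: g(1) = 1/(3 * 4) = 1/12 < 1/3.

1


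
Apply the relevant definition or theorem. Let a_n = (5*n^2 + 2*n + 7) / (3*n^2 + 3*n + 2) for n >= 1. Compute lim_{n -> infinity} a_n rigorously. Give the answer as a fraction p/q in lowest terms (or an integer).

Divide numerator and denominator by n^2, the highest power:
numerator / n^2 = 5 + 2/n + 7/n^2
denominator / n^2 = 3 + 3/n + 2/n^2
As n -> infinity, all terms of the form c/n^k (k >= 1) tend to 0.
So numerator / n^2 -> 5 and denominator / n^2 -> 3.
Therefore lim a_n = 5/3.

5/3


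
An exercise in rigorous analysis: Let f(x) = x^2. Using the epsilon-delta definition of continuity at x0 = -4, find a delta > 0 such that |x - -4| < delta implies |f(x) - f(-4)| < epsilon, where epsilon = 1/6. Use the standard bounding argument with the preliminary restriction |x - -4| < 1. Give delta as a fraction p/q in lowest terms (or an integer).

Factor: |x^2 - (-4)^2| = |x - -4| * |x + -4|.
Impose |x - -4| < 1 first. Then |x + -4| = |(x - -4) + 2*(-4)| <= |x - -4| + 2*|-4| < 1 + 8 = 9.
So |x^2 - (-4)^2| < delta * 9.
We need delta * 9 <= 1/6, i.e. delta <= 1/6/9 = 1/54.
Since 1/54 < 1, this is tighter than 1; take delta = 1/54.
So delta = 1/54 works.

1/54


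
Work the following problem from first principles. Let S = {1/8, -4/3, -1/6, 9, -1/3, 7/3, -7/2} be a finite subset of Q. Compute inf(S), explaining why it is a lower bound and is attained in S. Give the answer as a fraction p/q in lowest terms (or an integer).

S is finite, so inf(S) = min(S).
Sorted increasing:
-7/2, -4/3, -1/3, -1/6, 1/8, 7/3, 9
The extremum is -7/2.
For every x in S, x >= -7/2. And -7/2 is in S, so it is attained.
Therefore inf(S) = -7/2.

-7/2


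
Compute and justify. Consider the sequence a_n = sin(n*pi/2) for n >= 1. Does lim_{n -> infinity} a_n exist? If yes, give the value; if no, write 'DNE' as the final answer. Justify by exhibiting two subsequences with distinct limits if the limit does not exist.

Examine the behaviour of a_n along subsequences.
a_{4k+1} = sin(pi/2 + 2k*pi) = 1 -> 1. a_{4k+3} = sin(3pi/2 + 2k*pi) = -1 -> -1.
Since these two subsequential limits are 1 and -1, distinct, the full sequence cannot converge (a convergent sequence has all subsequences tending to the same limit). So lim a_n does not exist.

DNE


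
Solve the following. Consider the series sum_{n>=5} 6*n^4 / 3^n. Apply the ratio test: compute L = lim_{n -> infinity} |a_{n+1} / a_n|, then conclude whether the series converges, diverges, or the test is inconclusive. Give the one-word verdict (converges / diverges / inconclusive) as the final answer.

Let a_n denote the general term. Form the ratio a_{n+1}/a_n and simplify:
a_{n+1}/a_n = (n + 1)^4/(3*n^4)
Take the limit as n -> infinity: L = 1/3.
Since L = 1/3 < 1, the ratio test implies the series converges.

converges


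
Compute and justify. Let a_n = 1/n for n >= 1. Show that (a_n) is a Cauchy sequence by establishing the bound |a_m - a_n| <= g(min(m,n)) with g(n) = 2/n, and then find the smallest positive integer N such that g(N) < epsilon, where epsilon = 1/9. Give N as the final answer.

For any m, n >= 1, by the triangle inequality:
|a_m - a_n| = |1/m - 1/n| <= 1/m + 1/n <= 2/min(m,n).
So g(n) = 2/n bounds the Cauchy difference. Since g(n) -> 0, (a_n) is Cauchy.
Now solve g(N) < 1/9: 2/N < 1/9 <=> N > 2 / (1/9) = 18.
The smallest integer strictly greater than 18 is N = 19.
Check: g(19) = 2/19 = 2/19 < 1/9; g(18) = 1/9 >= 1/9. So N = 19.

19


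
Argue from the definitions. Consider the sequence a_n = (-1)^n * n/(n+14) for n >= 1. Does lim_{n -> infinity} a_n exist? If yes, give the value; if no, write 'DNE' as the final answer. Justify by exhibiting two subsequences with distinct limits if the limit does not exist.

Examine the behaviour of a_n along subsequences.
a_{2k} = 2k/(2k+14) -> 1. a_{2k+1} = -(2k+1)/(2k+15) -> -1.
Since these two subsequential limits are 1 and -1, distinct, the full sequence cannot converge (a convergent sequence has all subsequences tending to the same limit). So lim a_n does not exist.

DNE


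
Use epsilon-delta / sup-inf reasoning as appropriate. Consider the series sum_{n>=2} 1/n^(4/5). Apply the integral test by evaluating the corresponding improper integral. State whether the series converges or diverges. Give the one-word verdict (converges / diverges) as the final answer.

Let f(x) = x^(-4/5). Then f is positive, continuous, and decreasing on [2, infinity), so the integral test applies.
Compute the improper integral int_{2}^infinity f(x) dx:
  antiderivative F(x) = 5*x^(1/5).
  As x -> infinity, F(x) -> infinity (since p = 4/5 < 1).
  So the integral diverges. By the integral test, the series diverges.

diverges


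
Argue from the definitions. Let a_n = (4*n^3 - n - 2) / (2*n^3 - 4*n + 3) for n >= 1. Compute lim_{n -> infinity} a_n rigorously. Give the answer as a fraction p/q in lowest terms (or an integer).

Divide numerator and denominator by n^3, the highest power:
numerator / n^3 = 4 - 1/n^2 - 2/n^3
denominator / n^3 = 2 - 4/n^2 + 3/n^3
As n -> infinity, all terms of the form c/n^k (k >= 1) tend to 0.
So numerator / n^3 -> 4 and denominator / n^3 -> 2.
Therefore lim a_n = 2.

2


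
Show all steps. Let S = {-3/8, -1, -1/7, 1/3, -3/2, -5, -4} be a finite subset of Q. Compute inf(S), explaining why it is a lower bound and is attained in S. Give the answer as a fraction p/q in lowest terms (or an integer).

S is finite, so inf(S) = min(S).
Sorted increasing:
-5, -4, -3/2, -1, -3/8, -1/7, 1/3
The extremum is -5.
For every x in S, x >= -5. And -5 is in S, so it is attained.
Therefore inf(S) = -5.

-5


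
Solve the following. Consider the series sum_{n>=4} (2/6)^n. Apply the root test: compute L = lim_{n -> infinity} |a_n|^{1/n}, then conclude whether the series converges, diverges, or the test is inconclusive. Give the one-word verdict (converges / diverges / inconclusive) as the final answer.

Let a_n denote the general term. Form |a_n|^(1/n) and simplify:
|a_n|^(1/n) = 1/3
Take the limit as n -> infinity: L = 1/3.
Since L = 1/3 < 1, the root test implies convergence.

converges


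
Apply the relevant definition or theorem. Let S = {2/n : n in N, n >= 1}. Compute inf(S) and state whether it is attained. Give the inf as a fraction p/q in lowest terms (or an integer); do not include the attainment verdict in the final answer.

Analysis:
- Values: 2, 1, 2/3, 1/2, ... strictly decreasing.
- The maximum is 2 (n=1); sup = 2 (attained).
- The set is bounded below by 0; 2/n -> 0 so 0 is the greatest lower bound.
- 0 is not in the set, so inf = 0 is not attained.
Conclusion: inf(S) = 0, not attained in S.

0


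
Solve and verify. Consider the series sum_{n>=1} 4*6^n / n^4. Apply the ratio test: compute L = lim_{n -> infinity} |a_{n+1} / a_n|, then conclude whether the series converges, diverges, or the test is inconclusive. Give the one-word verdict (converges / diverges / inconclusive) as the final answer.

Let a_n denote the general term. Form the ratio a_{n+1}/a_n and simplify:
a_{n+1}/a_n = 6*n^4/(n + 1)^4
Take the limit as n -> infinity: L = 6.
Since L = 6 > 1 (or L = infinity), the ratio test implies the series diverges.

diverges


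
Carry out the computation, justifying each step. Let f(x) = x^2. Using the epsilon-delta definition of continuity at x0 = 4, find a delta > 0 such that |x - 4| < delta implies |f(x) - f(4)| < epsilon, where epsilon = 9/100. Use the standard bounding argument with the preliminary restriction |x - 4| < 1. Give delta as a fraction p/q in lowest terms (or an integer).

Factor: |x^2 - (4)^2| = |x - 4| * |x + 4|.
Impose |x - 4| < 1 first. Then |x + 4| = |(x - 4) + 2*(4)| <= |x - 4| + 2*|4| < 1 + 8 = 9.
So |x^2 - (4)^2| < delta * 9.
We need delta * 9 <= 9/100, i.e. delta <= 9/100/9 = 1/100.
Since 1/100 < 1, this is tighter than 1; take delta = 1/100.
So delta = 1/100 works.

1/100


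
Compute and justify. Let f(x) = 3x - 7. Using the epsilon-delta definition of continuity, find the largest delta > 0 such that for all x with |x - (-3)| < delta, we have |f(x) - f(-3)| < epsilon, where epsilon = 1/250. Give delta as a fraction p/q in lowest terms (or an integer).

We compute f(-3) = 3*(-3) - 7 = -16.
|f(x) - f(-3)| = |3x - 7 - (-16)| = |3(x - (-3))| = 3|x - (-3)|.
We need 3|x - (-3)| < 1/250, i.e. |x - (-3)| < 1/250 / 3 = 1/750.
So any delta <= 1/750 works. Conversely, if delta > 1/750, then x = -3 + 1/750 satisfies |x - (-3)| = 1/750 < delta but |f(x) - f(-3)| = 3 * 1/750 = 1/250, which is not < 1/250; so no larger delta works.
Hence the largest such delta is 1/750.

1/750


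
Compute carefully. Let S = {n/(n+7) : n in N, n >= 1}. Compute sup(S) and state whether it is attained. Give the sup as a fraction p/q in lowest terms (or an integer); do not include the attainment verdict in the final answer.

Analysis:
- Values: 1/8, 2/9, 3/10, 4/11, ... strictly increasing.
- Minimum is 1/8 (n=1); inf = 1/8 (attained).
- n/(n+7) = 1 - 7/(n+7) -> 1 from below as n -> infinity, and never equals 1.
- So sup = 1 (not attained).
Conclusion: sup(S) = 1, not attained in S.

1


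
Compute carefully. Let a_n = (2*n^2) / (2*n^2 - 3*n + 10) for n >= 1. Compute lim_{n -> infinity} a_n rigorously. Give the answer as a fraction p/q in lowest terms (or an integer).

Divide numerator and denominator by n^2, the highest power:
numerator / n^2 = 2
denominator / n^2 = 2 - 3/n + 10/n^2
As n -> infinity, all terms of the form c/n^k (k >= 1) tend to 0.
So numerator / n^2 -> 2 and denominator / n^2 -> 2.
Therefore lim a_n = 1.

1


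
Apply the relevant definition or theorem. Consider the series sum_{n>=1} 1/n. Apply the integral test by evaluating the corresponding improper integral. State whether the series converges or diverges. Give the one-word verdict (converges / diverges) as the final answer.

Let f(x) = 1/x. Then f is positive, continuous, and decreasing on [1, infinity), so the integral test applies.
Compute the improper integral int_{1}^infinity f(x) dx:
  antiderivative F(x) = log(x).
  As x -> infinity, log(x) -> infinity.
  So int = infinity - log(1) = infinity. By the integral test, the series diverges.

diverges


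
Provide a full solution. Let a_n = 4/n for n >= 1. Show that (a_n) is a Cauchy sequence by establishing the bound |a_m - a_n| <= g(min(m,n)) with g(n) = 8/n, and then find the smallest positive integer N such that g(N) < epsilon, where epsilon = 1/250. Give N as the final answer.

For any m, n >= 1, by the triangle inequality:
|a_m - a_n| = |4/m - 4/n| <= 4*1/m + 4*1/n <= 8/min(m,n).
So g(n) = 8/n bounds the Cauchy difference. Since g(n) -> 0, (a_n) is Cauchy.
Now solve g(N) < 1/250: 8/N < 1/250 <=> N > 8 / (1/250) = 2000.
The smallest integer strictly greater than 2000 is N = 2001.
Check: g(2001) = 8/2001 = 8/2001 < 1/250; g(2000) = 1/250 >= 1/250. So N = 2001.

2001


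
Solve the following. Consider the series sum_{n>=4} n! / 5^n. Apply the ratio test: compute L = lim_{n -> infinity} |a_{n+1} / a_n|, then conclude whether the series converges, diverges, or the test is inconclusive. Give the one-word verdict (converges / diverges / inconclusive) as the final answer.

Let a_n denote the general term. Form the ratio a_{n+1}/a_n and simplify:
a_{n+1}/a_n = n/5 + 1/5
Take the limit as n -> infinity: L = infinity.
Since L = infinity > 1 (or L = infinity), the ratio test implies the series diverges.

diverges


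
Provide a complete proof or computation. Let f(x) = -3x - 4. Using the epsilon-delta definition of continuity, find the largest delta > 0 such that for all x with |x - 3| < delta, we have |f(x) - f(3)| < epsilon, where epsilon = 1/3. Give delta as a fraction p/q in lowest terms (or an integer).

We compute f(3) = -3*(3) - 4 = -13.
|f(x) - f(3)| = |-3x - 4 - (-13)| = |-3(x - 3)| = 3|x - 3|.
We need 3|x - 3| < 1/3, i.e. |x - 3| < 1/3 / 3 = 1/9.
So any delta <= 1/9 works. Conversely, if delta > 1/9, then x = 3 + 1/9 satisfies |x - 3| = 1/9 < delta but |f(x) - f(3)| = 3 * 1/9 = 1/3, which is not < 1/3; so no larger delta works.
Hence the largest such delta is 1/9.

1/9


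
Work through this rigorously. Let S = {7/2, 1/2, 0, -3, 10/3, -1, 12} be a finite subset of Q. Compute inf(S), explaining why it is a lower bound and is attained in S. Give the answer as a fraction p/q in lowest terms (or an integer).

S is finite, so inf(S) = min(S).
Sorted increasing:
-3, -1, 0, 1/2, 10/3, 7/2, 12
The extremum is -3.
For every x in S, x >= -3. And -3 is in S, so it is attained.
Therefore inf(S) = -3.

-3


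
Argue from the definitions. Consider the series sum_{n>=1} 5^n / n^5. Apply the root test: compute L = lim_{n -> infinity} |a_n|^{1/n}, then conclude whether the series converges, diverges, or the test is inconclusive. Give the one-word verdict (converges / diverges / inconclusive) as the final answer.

Let a_n denote the general term. Form |a_n|^(1/n) and simplify:
|a_n|^(1/n) = 5/n^(5/n)
Take the limit as n -> infinity: L = 5.
Since L = 5 > 1, the root test implies divergence.

diverges


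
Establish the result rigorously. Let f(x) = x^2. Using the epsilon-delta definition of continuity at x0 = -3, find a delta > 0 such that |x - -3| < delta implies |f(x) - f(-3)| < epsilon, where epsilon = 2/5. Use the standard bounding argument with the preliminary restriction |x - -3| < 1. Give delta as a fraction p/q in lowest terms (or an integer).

Factor: |x^2 - (-3)^2| = |x - -3| * |x + -3|.
Impose |x - -3| < 1 first. Then |x + -3| = |(x - -3) + 2*(-3)| <= |x - -3| + 2*|-3| < 1 + 6 = 7.
So |x^2 - (-3)^2| < delta * 7.
We need delta * 7 <= 2/5, i.e. delta <= 2/5/7 = 2/35.
Since 2/35 < 1, this is tighter than 1; take delta = 2/35.
So delta = 2/35 works.

2/35


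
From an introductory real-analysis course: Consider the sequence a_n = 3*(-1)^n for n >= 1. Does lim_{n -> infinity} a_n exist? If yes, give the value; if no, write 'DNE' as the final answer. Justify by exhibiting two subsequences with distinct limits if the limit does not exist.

Examine the behaviour of a_n along subsequences.
Even-n subsequence a_{2k} = 3 -> 3. Odd-n subsequence a_{2k+1} = -3 -> -3.
Since these two subsequential limits are 3 and -3, distinct, the full sequence cannot converge (a convergent sequence has all subsequences tending to the same limit). So lim a_n does not exist.

DNE


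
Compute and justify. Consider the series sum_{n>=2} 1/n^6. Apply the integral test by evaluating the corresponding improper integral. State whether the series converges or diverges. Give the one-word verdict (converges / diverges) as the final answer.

Let f(x) = x^(-6). Then f is positive, continuous, and decreasing on [2, infinity), so the integral test applies.
Compute the improper integral int_{2}^infinity f(x) dx:
  antiderivative F(x) = -1/(5*x^5).
  As x -> infinity, F(x) -> 0 (since p = 6 > 1).
  So int = F(infinity) - F(2) = 0 - (-1/160) = 1/160.
  Finite, so by the integral test, the series converges.

converges


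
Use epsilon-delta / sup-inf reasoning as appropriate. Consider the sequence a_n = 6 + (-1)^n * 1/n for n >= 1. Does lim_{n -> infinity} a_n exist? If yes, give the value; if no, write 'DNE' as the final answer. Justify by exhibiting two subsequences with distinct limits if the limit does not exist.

Examine the behaviour of a_n along subsequences.
Even-n subsequence a_{2k} = 6 + 1/(2k) -> 6. Odd-n subsequence a_{2k+1} = 6 - 1/(2k+1) -> 6. Both tend to 6, which suggests the limit is 6; verify directly.
|a_n - 6| = |(-1)^n * 1/n| = 1/n for every n >= 1.
Given epsilon > 0, choose a positive integer N > 1/epsilon. Then for all n >= N, |a_n - 6| = 1/n <= 1/N < epsilon.
So by the definition of the limit, lim a_n exists and equals 6.

6


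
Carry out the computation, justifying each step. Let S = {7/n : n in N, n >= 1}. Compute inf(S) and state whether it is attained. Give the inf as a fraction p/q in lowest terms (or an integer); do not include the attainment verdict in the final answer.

Analysis:
- Values: 7, 7/2, 7/3, 7/4, ... strictly decreasing.
- The maximum is 7 (n=1); sup = 7 (attained).
- The set is bounded below by 0; 7/n -> 0 so 0 is the greatest lower bound.
- 0 is not in the set, so inf = 0 is not attained.
Conclusion: inf(S) = 0, not attained in S.

0


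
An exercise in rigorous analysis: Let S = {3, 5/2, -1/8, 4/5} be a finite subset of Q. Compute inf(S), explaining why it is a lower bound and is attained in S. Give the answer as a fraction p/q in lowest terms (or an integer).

S is finite, so inf(S) = min(S).
Sorted increasing:
-1/8, 4/5, 5/2, 3
The extremum is -1/8.
For every x in S, x >= -1/8. And -1/8 is in S, so it is attained.
Therefore inf(S) = -1/8.

-1/8


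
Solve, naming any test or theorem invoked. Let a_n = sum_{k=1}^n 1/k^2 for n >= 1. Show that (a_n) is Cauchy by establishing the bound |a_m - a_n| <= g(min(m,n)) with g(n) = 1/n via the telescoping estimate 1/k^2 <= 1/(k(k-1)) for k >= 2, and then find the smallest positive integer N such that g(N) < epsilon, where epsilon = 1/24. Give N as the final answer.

For m > n >= 1: |a_m - a_n| = sum_{k=n+1}^m 1/k^2.
Use 1/k^2 <= 1/(k(k-1)) = 1/(k-1) - 1/k for k >= 2:
sum_{k=n+1}^m 1/k^2 <= sum_{k=n+1}^m (1/(k-1) - 1/k) = 1/n - 1/m <= 1/n.
By symmetry the same bound holds with n,m swapped, so |a_m - a_n| <= 1/min(m,n) = g(min(m,n)). Since g(n) -> 0, (a_n) is Cauchy.
Now solve g(N) < 1/24: 1/N < 1/24 <=> N > 1/(1/24) = 24.
The smallest integer strictly greater than 24 is N = 25.
Check: g(25) = 1/25 < 1/24; g(24) = 1/24 >= 1/24. So N = 25.

25


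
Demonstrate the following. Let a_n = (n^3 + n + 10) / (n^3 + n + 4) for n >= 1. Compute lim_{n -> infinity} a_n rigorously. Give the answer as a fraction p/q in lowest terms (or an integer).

Divide numerator and denominator by n^3, the highest power:
numerator / n^3 = 1 + n^(-2) + 10/n^3
denominator / n^3 = 1 + n^(-2) + 4/n^3
As n -> infinity, all terms of the form c/n^k (k >= 1) tend to 0.
So numerator / n^3 -> 1 and denominator / n^3 -> 1.
Therefore lim a_n = 1.

1


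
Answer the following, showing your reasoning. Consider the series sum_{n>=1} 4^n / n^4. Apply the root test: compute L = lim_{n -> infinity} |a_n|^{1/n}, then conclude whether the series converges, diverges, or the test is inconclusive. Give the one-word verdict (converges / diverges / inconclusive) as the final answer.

Let a_n denote the general term. Form |a_n|^(1/n) and simplify:
|a_n|^(1/n) = 4/n^(4/n)
Take the limit as n -> infinity: L = 4.
Since L = 4 > 1, the root test implies divergence.

diverges


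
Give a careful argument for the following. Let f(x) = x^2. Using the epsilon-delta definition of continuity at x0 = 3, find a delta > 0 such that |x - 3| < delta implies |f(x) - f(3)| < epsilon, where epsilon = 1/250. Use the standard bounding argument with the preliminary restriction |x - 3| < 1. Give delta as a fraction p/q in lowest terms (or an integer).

Factor: |x^2 - (3)^2| = |x - 3| * |x + 3|.
Impose |x - 3| < 1 first. Then |x + 3| = |(x - 3) + 2*(3)| <= |x - 3| + 2*|3| < 1 + 6 = 7.
So |x^2 - (3)^2| < delta * 7.
We need delta * 7 <= 1/250, i.e. delta <= 1/250/7 = 1/1750.
Since 1/1750 < 1, this is tighter than 1; take delta = 1/1750.
So delta = 1/1750 works.

1/1750


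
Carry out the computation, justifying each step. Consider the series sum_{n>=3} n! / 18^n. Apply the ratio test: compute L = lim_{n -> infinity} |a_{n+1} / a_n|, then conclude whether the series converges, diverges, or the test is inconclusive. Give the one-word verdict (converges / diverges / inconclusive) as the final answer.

Let a_n denote the general term. Form the ratio a_{n+1}/a_n and simplify:
a_{n+1}/a_n = n/18 + 1/18
Take the limit as n -> infinity: L = infinity.
Since L = infinity > 1 (or L = infinity), the ratio test implies the series diverges.

diverges


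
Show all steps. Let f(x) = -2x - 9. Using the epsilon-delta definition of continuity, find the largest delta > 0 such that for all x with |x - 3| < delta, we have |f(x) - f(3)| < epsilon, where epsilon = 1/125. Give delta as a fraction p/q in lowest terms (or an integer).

We compute f(3) = -2*(3) - 9 = -15.
|f(x) - f(3)| = |-2x - 9 - (-15)| = |-2(x - 3)| = 2|x - 3|.
We need 2|x - 3| < 1/125, i.e. |x - 3| < 1/125 / 2 = 1/250.
So any delta <= 1/250 works. Conversely, if delta > 1/250, then x = 3 + 1/250 satisfies |x - 3| = 1/250 < delta but |f(x) - f(3)| = 2 * 1/250 = 1/125, which is not < 1/125; so no larger delta works.
Hence the largest such delta is 1/250.

1/250


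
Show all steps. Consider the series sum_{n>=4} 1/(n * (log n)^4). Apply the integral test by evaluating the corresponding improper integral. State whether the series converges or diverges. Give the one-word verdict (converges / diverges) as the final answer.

Let f(x) = 1/(x*log(x)^4). Then f is positive, continuous, and decreasing on [4, infinity), so the integral test applies.
Compute the improper integral int_{4}^infinity f(x) dx:
  antiderivative F(x) = -1/(3*log(x)^3).
  F(x) -> 0 as x -> infinity.  int = 0 - F(4) = 1/(3*log(4)^3) < infinity. By the integral test, the series converges.

converges


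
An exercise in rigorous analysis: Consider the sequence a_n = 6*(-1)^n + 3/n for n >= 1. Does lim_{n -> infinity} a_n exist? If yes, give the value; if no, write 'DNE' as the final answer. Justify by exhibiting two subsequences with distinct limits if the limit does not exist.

Examine the behaviour of a_n along subsequences.
a_{2k} = 6 + 3/(2k) -> 6. a_{2k+1} = -6 + 3/(2k+1) -> -6.
Since these two subsequential limits are 6 and -6, distinct, the full sequence cannot converge (a convergent sequence has all subsequences tending to the same limit). So lim a_n does not exist.

DNE


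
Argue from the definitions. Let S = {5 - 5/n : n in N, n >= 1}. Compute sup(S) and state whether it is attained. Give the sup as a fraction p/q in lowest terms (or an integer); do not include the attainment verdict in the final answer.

Analysis:
- Values: 0, 5/2, 10/3, 15/4, ... strictly increasing.
- Minimum is 0 (n=1); inf = 0 (attained).
- 5 - 5/n -> 5 from below; sup = 5, not attained.
Conclusion: sup(S) = 5, not attained in S.

5


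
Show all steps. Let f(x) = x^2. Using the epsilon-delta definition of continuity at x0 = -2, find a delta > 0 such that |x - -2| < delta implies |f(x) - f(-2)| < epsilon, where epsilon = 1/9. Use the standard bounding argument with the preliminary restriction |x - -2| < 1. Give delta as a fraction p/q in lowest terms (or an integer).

Factor: |x^2 - (-2)^2| = |x - -2| * |x + -2|.
Impose |x - -2| < 1 first. Then |x + -2| = |(x - -2) + 2*(-2)| <= |x - -2| + 2*|-2| < 1 + 4 = 5.
So |x^2 - (-2)^2| < delta * 5.
We need delta * 5 <= 1/9, i.e. delta <= 1/9/5 = 1/45.
Since 1/45 < 1, this is tighter than 1; take delta = 1/45.
So delta = 1/45 works.

1/45


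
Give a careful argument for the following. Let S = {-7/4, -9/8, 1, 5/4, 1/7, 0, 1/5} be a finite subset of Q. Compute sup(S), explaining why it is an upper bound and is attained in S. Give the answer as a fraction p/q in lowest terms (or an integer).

S is finite, so sup(S) = max(S).
Sorted decreasing:
5/4, 1, 1/5, 1/7, 0, -9/8, -7/4
The extremum is 5/4.
For every x in S, x <= 5/4. And 5/4 is in S, so it is attained.
Therefore sup(S) = 5/4.

5/4


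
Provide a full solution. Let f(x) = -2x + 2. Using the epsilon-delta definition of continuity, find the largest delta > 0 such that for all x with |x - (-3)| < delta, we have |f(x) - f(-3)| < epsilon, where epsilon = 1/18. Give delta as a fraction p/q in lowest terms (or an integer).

We compute f(-3) = -2*(-3) + 2 = 8.
|f(x) - f(-3)| = |-2x + 2 - (8)| = |-2(x - (-3))| = 2|x - (-3)|.
We need 2|x - (-3)| < 1/18, i.e. |x - (-3)| < 1/18 / 2 = 1/36.
So any delta <= 1/36 works. Conversely, if delta > 1/36, then x = -3 + 1/36 satisfies |x - (-3)| = 1/36 < delta but |f(x) - f(-3)| = 2 * 1/36 = 1/18, which is not < 1/18; so no larger delta works.
Hence the largest such delta is 1/36.

1/36


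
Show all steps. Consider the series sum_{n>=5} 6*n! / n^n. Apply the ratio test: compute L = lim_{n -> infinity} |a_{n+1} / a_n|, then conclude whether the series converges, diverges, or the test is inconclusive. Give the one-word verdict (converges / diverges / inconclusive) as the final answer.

Let a_n denote the general term. Form the ratio a_{n+1}/a_n and simplify:
a_{n+1}/a_n = (n/(n + 1))^n
Take the limit as n -> infinity: L = exp(-1).
Since L = exp(-1) < 1, the ratio test implies the series converges.

converges


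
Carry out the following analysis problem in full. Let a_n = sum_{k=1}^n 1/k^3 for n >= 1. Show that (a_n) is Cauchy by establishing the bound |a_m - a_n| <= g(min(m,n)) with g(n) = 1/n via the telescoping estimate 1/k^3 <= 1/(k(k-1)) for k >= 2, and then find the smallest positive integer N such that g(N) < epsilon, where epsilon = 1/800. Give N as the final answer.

For m > n >= 1: |a_m - a_n| = sum_{k=n+1}^m 1/k^3.
Use 1/k^3 <= 1/(k(k-1)) = 1/(k-1) - 1/k for k >= 2 (which holds since k^3 >= k^2 >= k(k-1) for k >= 2):
sum_{k=n+1}^m 1/k^3 <= sum_{k=n+1}^m (1/(k-1) - 1/k) = 1/n - 1/m <= 1/n.
By symmetry the same bound holds with n,m swapped, so |a_m - a_n| <= 1/min(m,n) = g(min(m,n)). Since g(n) -> 0, (a_n) is Cauchy.
Now solve g(N) < 1/800: 1/N < 1/800 <=> N > 1/(1/800) = 800.
The smallest integer strictly greater than 800 is N = 801.
Check: g(801) = 1/801 < 1/800; g(800) = 1/800 >= 1/800. So N = 801.

801


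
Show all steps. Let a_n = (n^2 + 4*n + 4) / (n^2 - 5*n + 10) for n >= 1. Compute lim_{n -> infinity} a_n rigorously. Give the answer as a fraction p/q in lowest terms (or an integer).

Divide numerator and denominator by n^2, the highest power:
numerator / n^2 = 1 + 4/n + 4/n^2
denominator / n^2 = 1 - 5/n + 10/n^2
As n -> infinity, all terms of the form c/n^k (k >= 1) tend to 0.
So numerator / n^2 -> 1 and denominator / n^2 -> 1.
Therefore lim a_n = 1.

1


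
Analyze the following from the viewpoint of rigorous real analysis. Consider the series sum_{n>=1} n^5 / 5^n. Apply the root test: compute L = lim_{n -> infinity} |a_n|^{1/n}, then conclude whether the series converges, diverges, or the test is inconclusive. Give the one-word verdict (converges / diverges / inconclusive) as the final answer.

Let a_n denote the general term. Form |a_n|^(1/n) and simplify:
|a_n|^(1/n) = n^(5/n)/5
Take the limit as n -> infinity: L = 1/5.
Since L = 1/5 < 1, the root test implies convergence.

converges


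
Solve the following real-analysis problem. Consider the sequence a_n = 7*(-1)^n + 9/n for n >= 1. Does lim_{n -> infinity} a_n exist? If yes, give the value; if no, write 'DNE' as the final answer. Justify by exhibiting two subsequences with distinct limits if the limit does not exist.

Examine the behaviour of a_n along subsequences.
a_{2k} = 7 + 9/(2k) -> 7. a_{2k+1} = -7 + 9/(2k+1) -> -7.
Since these two subsequential limits are 7 and -7, distinct, the full sequence cannot converge (a convergent sequence has all subsequences tending to the same limit). So lim a_n does not exist.

DNE


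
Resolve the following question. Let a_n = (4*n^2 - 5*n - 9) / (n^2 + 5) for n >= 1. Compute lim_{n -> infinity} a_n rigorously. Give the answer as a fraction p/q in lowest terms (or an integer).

Divide numerator and denominator by n^2, the highest power:
numerator / n^2 = 4 - 5/n - 9/n^2
denominator / n^2 = 1 + 5/n^2
As n -> infinity, all terms of the form c/n^k (k >= 1) tend to 0.
So numerator / n^2 -> 4 and denominator / n^2 -> 1.
Therefore lim a_n = 4.

4


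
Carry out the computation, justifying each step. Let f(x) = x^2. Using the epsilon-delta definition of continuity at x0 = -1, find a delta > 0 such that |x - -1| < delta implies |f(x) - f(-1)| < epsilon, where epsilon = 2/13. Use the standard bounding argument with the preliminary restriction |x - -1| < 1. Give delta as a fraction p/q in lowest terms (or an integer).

Factor: |x^2 - (-1)^2| = |x - -1| * |x + -1|.
Impose |x - -1| < 1 first. Then |x + -1| = |(x - -1) + 2*(-1)| <= |x - -1| + 2*|-1| < 1 + 2 = 3.
So |x^2 - (-1)^2| < delta * 3.
We need delta * 3 <= 2/13, i.e. delta <= 2/13/3 = 2/39.
Since 2/39 < 1, this is tighter than 1; take delta = 2/39.
So delta = 2/39 works.

2/39


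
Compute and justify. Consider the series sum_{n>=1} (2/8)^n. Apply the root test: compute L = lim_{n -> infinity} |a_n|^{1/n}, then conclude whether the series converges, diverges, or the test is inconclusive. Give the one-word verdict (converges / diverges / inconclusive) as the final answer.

Let a_n denote the general term. Form |a_n|^(1/n) and simplify:
|a_n|^(1/n) = 1/4
Take the limit as n -> infinity: L = 1/4.
Since L = 1/4 < 1, the root test implies convergence.

converges
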